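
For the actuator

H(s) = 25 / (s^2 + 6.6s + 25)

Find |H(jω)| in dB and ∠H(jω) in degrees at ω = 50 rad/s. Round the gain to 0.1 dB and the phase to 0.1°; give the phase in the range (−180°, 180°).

-40.0 dB, -172.4°

At s = jω = j50:
quadratic: (j50)² + 6.6·j50 + 25 = -2475 + j330 → |·| ≈ 2496.9, ∠ ≈ 172.41°
|H| = 25 / 2496.9 ≈ 0.010012
Gain = 20 log₁₀(0.010012) ≈ -39.99 dB
∠H = 0.00° − 172.41° = -172.41°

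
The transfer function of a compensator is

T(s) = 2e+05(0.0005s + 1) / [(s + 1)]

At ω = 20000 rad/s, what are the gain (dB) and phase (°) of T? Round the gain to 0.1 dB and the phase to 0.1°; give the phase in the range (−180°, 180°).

At ω = 20000 rad/s:
zero (1 + j20000·0.0005) = 1 + j10 → |·| ≈ 10.05, ∠ ≈ 84.29°
pole (1 + j20000·1) = 1 + j20000 → |·| ≈ 20000, ∠ ≈ 90.00°
|T| = 2e+05 · 10.05 / (20000) ≈ 100.5
Gain = 20 log₁₀(100.5) ≈ 40.04 dB
∠T = (84.29°) − (90.00°) = -5.71°

40.0 dB, -5.7°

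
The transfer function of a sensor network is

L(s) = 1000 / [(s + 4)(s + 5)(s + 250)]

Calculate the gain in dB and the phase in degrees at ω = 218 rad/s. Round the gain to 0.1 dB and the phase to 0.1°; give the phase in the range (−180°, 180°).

At s = jω = j218:
pole (s+4): 4 + j218 → |·| = √(4²+218²) = √47540 ≈ 218.04, ∠ = arctan(218/4) ≈ 88.95°
pole (s+5): 5 + j218 → |·| = √(5²+218²) = √47549 ≈ 218.06, ∠ = arctan(218/5) ≈ 88.69°
pole (s+250): 250 + j218 → |·| = √(250²+218²) = √110024 ≈ 331.7, ∠ = arctan(218/250) ≈ 41.09°
|L| = 1000 / 1.5771e+07 ≈ 6.3408e-05
Gain = 20 log₁₀(6.3408e-05) ≈ -83.96 dB
∠L = 0.00° − 218.73° = -218.73° ≡ 141.27° (principal value)

-84.0 dB, 141.3°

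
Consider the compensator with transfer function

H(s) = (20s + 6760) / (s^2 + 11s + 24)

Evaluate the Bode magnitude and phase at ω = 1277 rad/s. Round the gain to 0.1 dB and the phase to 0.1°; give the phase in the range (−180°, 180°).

-35.8 dB, -104.3°

Substitute s = j1277:
Numerator: 20(j1277) + 6760 = 6760 + j25540
Denominator: (j1277)^2 + 11(j1277) + 24 = -1630705 + j14047
|N| = √(6760² + 25540²) ≈ 26419, ∠N ≈ 75.17°
|D| = √(1630705² + 14047²) ≈ 1.6308e+06, ∠D ≈ 179.51°
|H| = 26419 / 1.6308e+06 ≈ 0.0162
Gain = 20 log₁₀(0.0162) ≈ -35.81 dB
∠H = 75.17° − 179.51° = -104.34°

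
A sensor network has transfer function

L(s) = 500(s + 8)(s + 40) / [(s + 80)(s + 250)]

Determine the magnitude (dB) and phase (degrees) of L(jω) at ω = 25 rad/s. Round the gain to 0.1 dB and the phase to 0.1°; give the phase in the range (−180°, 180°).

29.4 dB, 81.2°

At s = jω = j25:
zero (s+8): 8 + j25 → |·| = √(8²+25²) = √689 ≈ 26.249, ∠ = arctan(25/8) ≈ 72.26°
zero (s+40): 40 + j25 → |·| = √(40²+25²) = √2225 ≈ 47.17, ∠ = arctan(25/40) ≈ 32.01°
pole (s+80): 80 + j25 → |·| = √(80²+25²) = √7025 ≈ 83.815, ∠ = arctan(25/80) ≈ 17.35°
pole (s+250): 250 + j25 → |·| = √(250²+25²) = √63125 ≈ 251.25, ∠ = arctan(25/250) ≈ 5.71°
|L| = 500 · 1238.2 / 21059 ≈ 29.398
Gain = 20 log₁₀(29.398) ≈ 29.37 dB
∠L = 104.27° − 23.06° = 81.21°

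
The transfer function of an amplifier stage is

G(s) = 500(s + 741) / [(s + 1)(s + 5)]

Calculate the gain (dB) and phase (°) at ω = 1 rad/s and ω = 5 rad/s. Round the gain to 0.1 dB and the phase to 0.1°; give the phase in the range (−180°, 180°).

ω = 1: 94.2 dB, -56.2°; ω = 5: 80.2 dB, -123.3°

At s = jω = j1:
zero (s+741): 741 + j1 → |·| = √(741²+1²) = √549082 ≈ 741, ∠ = arctan(1/741) ≈ 0.08°
pole (s+1): 1 + j1 → |·| = √(1²+1²) = √2 ≈ 1.4142, ∠ = arctan(1/1) ≈ 45.00°
pole (s+5): 5 + j1 → |·| = √(5²+1²) = √26 ≈ 5.099, ∠ = arctan(1/5) ≈ 11.31°
|G| = 500 · 741 / 7.211 ≈ 51380
Gain = 20 log₁₀(51380) ≈ 94.22 dB
∠G = 0.08° − 56.31° = -56.23°

At s = jω = j5:
zero (s+741): 741 + j5 → |·| = √(741²+5²) = √549106 ≈ 741.02, ∠ = arctan(5/741) ≈ 0.39°
pole (s+1): 1 + j5 → |·| = √(1²+5²) = √26 ≈ 5.099, ∠ = arctan(5/1) ≈ 78.69°
pole (s+5): 5 + j5 → |·| = √(5²+5²) = √50 ≈ 7.0711, ∠ = arctan(5/5) ≈ 45.00°
|G| = 500 · 741.02 / 36.056 ≈ 10276
Gain = 20 log₁₀(10276) ≈ 80.24 dB
∠G = 0.39° − 123.69° = -123.30°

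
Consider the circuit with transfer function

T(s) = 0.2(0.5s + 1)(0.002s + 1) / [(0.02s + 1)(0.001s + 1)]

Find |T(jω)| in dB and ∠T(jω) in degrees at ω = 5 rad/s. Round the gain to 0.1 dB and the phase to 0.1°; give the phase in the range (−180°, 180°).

At ω = 5 rad/s:
zero (1 + j5·0.5) = 1 + j2.5 → |·| ≈ 2.6926, ∠ ≈ 68.20°
zero (1 + j5·0.002) = 1 + j0.01 → |·| ≈ 1, ∠ ≈ 0.57°
pole (1 + j5·0.02) = 1 + j0.1 → |·| ≈ 1.005, ∠ ≈ 5.71°
pole (1 + j5·0.001) = 1 + j0.005 → |·| ≈ 1, ∠ ≈ 0.29°
|T| = 0.2 · 2.6926 · 1 / (1.005 · 1) ≈ 0.53584
Gain = 20 log₁₀(0.53584) ≈ -5.42 dB
∠T = (68.20° + 0.57°) − (5.71° + 0.29°) = 62.77°

-5.4 dB, 62.8°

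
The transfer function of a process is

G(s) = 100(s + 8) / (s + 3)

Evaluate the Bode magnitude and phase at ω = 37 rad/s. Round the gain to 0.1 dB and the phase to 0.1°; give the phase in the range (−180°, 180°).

40.2 dB, -7.6°

At s = jω = j37:
zero (s+8): 8 + j37 → |·| = √(8²+37²) = √1433 ≈ 37.855, ∠ = arctan(37/8) ≈ 77.80°
pole (s+3): 3 + j37 → |·| = √(3²+37²) = √1378 ≈ 37.121, ∠ = arctan(37/3) ≈ 85.36°
|G| = 100 · 37.855 / 37.121 ≈ 101.98
Gain = 20 log₁₀(101.98) ≈ 40.17 dB
∠G = 77.80° − 85.36° = -7.56°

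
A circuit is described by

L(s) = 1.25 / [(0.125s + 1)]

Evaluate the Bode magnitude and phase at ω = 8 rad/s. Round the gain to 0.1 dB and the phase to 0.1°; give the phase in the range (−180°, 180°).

At ω = 8 rad/s:
pole (1 + j8·0.125) = 1 + j1 → |·| ≈ 1.4142, ∠ ≈ 45.00°
|L| = 1.25 · 1 / (1.4142) ≈ 0.88389
Gain = 20 log₁₀(0.88389) ≈ -1.07 dB
∠L = (0°) − (45.00°) = -45.00°

-1.1 dB, -45.0°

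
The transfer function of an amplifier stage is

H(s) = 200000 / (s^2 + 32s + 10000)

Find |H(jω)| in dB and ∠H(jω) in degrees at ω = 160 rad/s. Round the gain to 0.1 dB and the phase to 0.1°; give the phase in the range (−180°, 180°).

At s = jω = j160:
quadratic: (j160)² + 32·j160 + 10000 = -15600 + j5120 → |·| ≈ 16419, ∠ ≈ 161.83°
|H| = 200000 / 16419 ≈ 12.181
Gain = 20 log₁₀(12.181) ≈ 21.71 dB
∠H = 0.00° − 161.83° = -161.83°

21.7 dB, -161.8°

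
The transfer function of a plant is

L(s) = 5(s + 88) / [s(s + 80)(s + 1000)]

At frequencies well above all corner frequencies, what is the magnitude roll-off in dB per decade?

Each pole contributes −20 dB/decade at high frequency; each zero contributes +20 dB/decade.
Net: 1 zero(s) − 3 pole(s) → -40 dB/decade.

-40 dB/decade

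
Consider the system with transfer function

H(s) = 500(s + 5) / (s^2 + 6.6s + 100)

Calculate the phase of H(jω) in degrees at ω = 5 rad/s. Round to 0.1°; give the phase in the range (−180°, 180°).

At s = jω = j5:
zero (s+5): 5 + j5 → |·| = √(5²+5²) = √50 ≈ 7.0711, ∠ = arctan(5/5) ≈ 45.00°
quadratic: (j5)² + 6.6·j5 + 100 = 75 + j33 → |·| ≈ 81.939, ∠ ≈ 23.75°
∠H = 45.00° − 23.75° = 21.25°

21.3°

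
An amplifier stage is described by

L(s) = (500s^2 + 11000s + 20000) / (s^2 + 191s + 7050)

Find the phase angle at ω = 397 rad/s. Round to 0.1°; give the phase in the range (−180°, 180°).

Substitute s = j397:
Numerator: 500(j397)^2 + 11000(j397) + 20000 = -78784500 + j4367000
Denominator: (j397)^2 + 191(j397) + 7050 = -150559 + j75827
|N| = √(78784500² + 4367000²) ≈ 7.8905e+07, ∠N ≈ 176.83°
|D| = √(150559² + 75827²) ≈ 1.6858e+05, ∠D ≈ 153.27°
∠L = 176.83° − 153.27° = 23.56°

23.6°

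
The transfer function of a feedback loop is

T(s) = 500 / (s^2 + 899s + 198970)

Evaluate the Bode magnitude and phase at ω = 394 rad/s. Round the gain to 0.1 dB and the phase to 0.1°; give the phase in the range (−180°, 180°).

-57.1 dB, -83.0°

Substitute s = j394:
Numerator: 500 = 500 + j0
Denominator: (j394)^2 + 899(j394) + 198970 = 43734 + j354206
|N| = √(500² + 0²) ≈ 500, ∠N ≈ 0.00°
|D| = √(43734² + 354206²) ≈ 3.569e+05, ∠D ≈ 82.96°
|T| = 500 / 3.569e+05 ≈ 0.001401
Gain = 20 log₁₀(0.001401) ≈ -57.07 dB
∠T = 0.00° − 82.96° = -82.96°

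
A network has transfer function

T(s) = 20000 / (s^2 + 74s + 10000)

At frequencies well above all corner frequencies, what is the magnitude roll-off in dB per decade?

-40 dB/decade

Each pole contributes −20 dB/decade at high frequency; each zero contributes +20 dB/decade.
Net: 0 zero(s) − 2 pole(s) → -40 dB/decade.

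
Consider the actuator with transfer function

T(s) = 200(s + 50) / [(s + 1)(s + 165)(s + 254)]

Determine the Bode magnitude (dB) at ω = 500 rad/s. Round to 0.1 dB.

-63.3 dB

At s = jω = j500:
zero (s+50): 50 + j500 → |·| = √(50²+500²) = √252500 ≈ 502.49, ∠ = arctan(500/50) ≈ 84.29°
pole (s+1): 1 + j500 → |·| = √(1²+500²) = √250001 ≈ 500, ∠ = arctan(500/1) ≈ 89.89°
pole (s+165): 165 + j500 → |·| = √(165²+500²) = √277225 ≈ 526.52, ∠ = arctan(500/165) ≈ 71.74°
pole (s+254): 254 + j500 → |·| = √(254²+500²) = √314516 ≈ 560.82, ∠ = arctan(500/254) ≈ 63.07°
|T| = 200 · 502.49 / 1.4764e+08 ≈ 0.0006807
Gain = 20 log₁₀(0.0006807) ≈ -63.34 dB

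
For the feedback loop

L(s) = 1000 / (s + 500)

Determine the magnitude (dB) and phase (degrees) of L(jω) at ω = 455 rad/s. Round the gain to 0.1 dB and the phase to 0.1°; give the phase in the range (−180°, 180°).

3.4 dB, -42.3°

Substitute s = j455:
Numerator: 1000 = 1000 + j0
Denominator: (j455) + 500 = 500 + j455
|N| = √(1000² + 0²) ≈ 1000, ∠N ≈ 0.00°
|D| = √(500² + 455²) ≈ 676.04, ∠D ≈ 42.30°
|L| = 1000 / 676.04 ≈ 1.4792
Gain = 20 log₁₀(1.4792) ≈ 3.40 dB
∠L = 0.00° − 42.30° = -42.30°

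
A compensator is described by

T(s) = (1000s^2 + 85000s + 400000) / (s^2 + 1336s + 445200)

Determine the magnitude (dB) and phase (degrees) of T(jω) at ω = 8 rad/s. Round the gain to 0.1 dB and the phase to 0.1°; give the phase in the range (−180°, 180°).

Substitute s = j8:
Numerator: 1000(j8)^2 + 85000(j8) + 400000 = 336000 + j680000
Denominator: (j8)^2 + 1336(j8) + 445200 = 445136 + j10688
|N| = √(336000² + 680000²) ≈ 7.5848e+05, ∠N ≈ 63.71°
|D| = √(445136² + 10688²) ≈ 4.4526e+05, ∠D ≈ 1.38°
|T| = 7.5848e+05 / 4.4526e+05 ≈ 1.7035
Gain = 20 log₁₀(1.7035) ≈ 4.63 dB
∠T = 63.71° − 1.38° = 62.33°

4.6 dB, 62.3°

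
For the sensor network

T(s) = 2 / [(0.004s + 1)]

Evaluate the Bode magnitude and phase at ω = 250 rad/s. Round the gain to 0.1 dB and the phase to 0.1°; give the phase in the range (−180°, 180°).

At ω = 250 rad/s:
pole (1 + j250·0.004) = 1 + j1 → |·| ≈ 1.4142, ∠ ≈ 45.00°
|T| = 2 · 1 / (1.4142) ≈ 1.4142
Gain = 20 log₁₀(1.4142) ≈ 3.01 dB
∠T = (0°) − (45.00°) = -45.00°

3.0 dB, -45.0°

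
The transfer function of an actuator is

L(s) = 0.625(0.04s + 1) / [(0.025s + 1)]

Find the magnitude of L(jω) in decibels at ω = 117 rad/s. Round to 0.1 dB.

At ω = 117 rad/s:
zero (1 + j117·0.04) = 1 + j4.68 → |·| ≈ 4.7856, ∠ ≈ 77.94°
pole (1 + j117·0.025) = 1 + j2.925 → |·| ≈ 3.0912, ∠ ≈ 71.13°
|L| = 0.625 · 4.7856 / (3.0912) ≈ 0.96759
Gain = 20 log₁₀(0.96759) ≈ -0.29 dB

-0.3 dB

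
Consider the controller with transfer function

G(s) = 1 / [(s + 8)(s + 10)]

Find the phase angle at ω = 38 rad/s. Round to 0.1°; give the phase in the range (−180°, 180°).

At s = jω = j38:
pole (s+8): 8 + j38 → |·| = √(8²+38²) = √1508 ≈ 38.833, ∠ = arctan(38/8) ≈ 78.11°
pole (s+10): 10 + j38 → |·| = √(10²+38²) = √1544 ≈ 39.294, ∠ = arctan(38/10) ≈ 75.26°
∠G = 0.00° − 153.37° = -153.37°

-153.4°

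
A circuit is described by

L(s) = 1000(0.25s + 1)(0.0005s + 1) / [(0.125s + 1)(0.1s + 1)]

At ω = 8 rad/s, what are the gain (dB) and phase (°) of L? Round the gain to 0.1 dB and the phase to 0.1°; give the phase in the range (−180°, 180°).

61.8 dB, -20.0°

At ω = 8 rad/s:
zero (1 + j8·0.25) = 1 + j2 → |·| ≈ 2.2361, ∠ ≈ 63.43°
zero (1 + j8·0.0005) = 1 + j0.004 → |·| ≈ 1, ∠ ≈ 0.23°
pole (1 + j8·0.125) = 1 + j1 → |·| ≈ 1.4142, ∠ ≈ 45.00°
pole (1 + j8·0.1) = 1 + j0.8 → |·| ≈ 1.2806, ∠ ≈ 38.66°
|L| = 1000 · 2.2361 · 1 / (1.4142 · 1.2806) ≈ 1234.7
Gain = 20 log₁₀(1234.7) ≈ 61.83 dB
∠L = (63.43° + 0.23°) − (45.00° + 38.66°) = -20.00°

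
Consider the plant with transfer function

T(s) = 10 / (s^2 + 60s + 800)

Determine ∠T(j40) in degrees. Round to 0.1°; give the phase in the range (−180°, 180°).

Substitute s = j40:
Numerator: 10 = 10 + j0
Denominator: (j40)^2 + 60(j40) + 800 = -800 + j2400
|N| = √(10² + 0²) ≈ 10, ∠N ≈ 0.00°
|D| = √(800² + 2400²) ≈ 2529.8, ∠D ≈ 108.43°
∠T = 0.00° − 108.43° = -108.43°

-108.4°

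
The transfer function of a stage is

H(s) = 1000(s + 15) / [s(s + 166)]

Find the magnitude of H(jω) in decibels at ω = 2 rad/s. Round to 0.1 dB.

33.2 dB

At s = jω = j2:
zero (s+15): 15 + j2 → |·| = √(15²+2²) = √229 ≈ 15.133, ∠ = arctan(2/15) ≈ 7.59°
pole (s+166): 166 + j2 → |·| = √(166²+2²) = √27560 ≈ 166.01, ∠ = arctan(2/166) ≈ 0.69°
pole at origin: |s| = 2, ∠ = 90.00° (in denominator)
|H| = 1000 · 15.133 / 332.02 ≈ 45.579
Gain = 20 log₁₀(45.579) ≈ 33.18 dB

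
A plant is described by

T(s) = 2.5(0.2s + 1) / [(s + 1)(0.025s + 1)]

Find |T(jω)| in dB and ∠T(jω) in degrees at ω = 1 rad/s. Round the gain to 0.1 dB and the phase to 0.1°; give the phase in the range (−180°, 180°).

At ω = 1 rad/s:
zero (1 + j1·0.2) = 1 + j0.2 → |·| ≈ 1.0198, ∠ ≈ 11.31°
pole (1 + j1·1) = 1 + j1 → |·| ≈ 1.4142, ∠ ≈ 45.00°
pole (1 + j1·0.025) = 1 + j0.025 → |·| ≈ 1.0003, ∠ ≈ 1.43°
|T| = 2.5 · 1.0198 / (1.4142 · 1.0003) ≈ 1.8022
Gain = 20 log₁₀(1.8022) ≈ 5.12 dB
∠T = (11.31°) − (45.00° + 1.43°) = -35.12°

5.1 dB, -35.1°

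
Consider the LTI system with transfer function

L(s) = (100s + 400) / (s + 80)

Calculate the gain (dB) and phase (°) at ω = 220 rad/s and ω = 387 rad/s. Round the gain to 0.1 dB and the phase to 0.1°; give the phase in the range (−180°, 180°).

Substitute s = j220:
Numerator: 100(j220) + 400 = 400 + j22000
Denominator: (j220) + 80 = 80 + j220
|N| = √(400² + 22000²) ≈ 22004, ∠N ≈ 88.96°
|D| = √(80² + 220²) ≈ 234.09, ∠D ≈ 70.02°
|L| = 22004 / 234.09 ≈ 93.998
Gain = 20 log₁₀(93.998) ≈ 39.46 dB
∠L = 88.96° − 70.02° = 18.94°

Substitute s = j387:
Numerator: 100(j387) + 400 = 400 + j38700
Denominator: (j387) + 80 = 80 + j387
|N| = √(400² + 38700²) ≈ 38702, ∠N ≈ 89.41°
|D| = √(80² + 387²) ≈ 395.18, ∠D ≈ 78.32°
|L| = 38702 / 395.18 ≈ 97.935
Gain = 20 log₁₀(97.935) ≈ 39.82 dB
∠L = 89.41° − 78.32° = 11.09°

ω = 220: 39.5 dB, 18.9°; ω = 387: 39.8 dB, 11.1°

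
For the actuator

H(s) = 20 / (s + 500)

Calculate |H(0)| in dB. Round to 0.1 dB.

-28.0 dB

H(0) = 20 / (500) = 0.04
20 log₁₀(0.04) ≈ -27.96 dB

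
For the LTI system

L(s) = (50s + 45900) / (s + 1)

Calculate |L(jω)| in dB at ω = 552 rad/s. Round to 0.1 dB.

39.7 dB

Substitute s = j552:
Numerator: 50(j552) + 45900 = 45900 + j27600
Denominator: (j552) + 1 = 1 + j552
|N| = √(45900² + 27600²) ≈ 53559, ∠N ≈ 31.02°
|D| = √(1² + 552²) ≈ 552, ∠D ≈ 89.90°
|L| = 53559 / 552 ≈ 97.027
Gain = 20 log₁₀(97.027) ≈ 39.74 dB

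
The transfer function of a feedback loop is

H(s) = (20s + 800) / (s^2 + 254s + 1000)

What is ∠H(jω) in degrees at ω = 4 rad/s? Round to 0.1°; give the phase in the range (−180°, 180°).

-40.2°

Substitute s = j4:
Numerator: 20(j4) + 800 = 800 + j80
Denominator: (j4)^2 + 254(j4) + 1000 = 984 + j1016
|N| = √(800² + 80²) ≈ 803.99, ∠N ≈ 5.71°
|D| = √(984² + 1016²) ≈ 1414.4, ∠D ≈ 45.92°
∠H = 5.71° − 45.92° = -40.21°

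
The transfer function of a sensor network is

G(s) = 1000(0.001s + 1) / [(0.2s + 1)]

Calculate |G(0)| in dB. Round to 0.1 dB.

G(0) = 1000 · 1 / 1 = 1000
20 log₁₀(1000) ≈ 60.00 dB

60.0 dB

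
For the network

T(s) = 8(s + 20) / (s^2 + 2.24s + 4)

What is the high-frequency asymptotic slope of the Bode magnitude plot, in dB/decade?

Each pole contributes −20 dB/decade at high frequency; each zero contributes +20 dB/decade.
Net: 1 zero(s) − 2 pole(s) → -20 dB/decade.

-20 dB/decade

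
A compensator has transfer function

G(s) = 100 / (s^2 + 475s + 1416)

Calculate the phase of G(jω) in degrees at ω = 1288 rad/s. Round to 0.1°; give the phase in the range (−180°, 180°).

-159.7°

Substitute s = j1288:
Numerator: 100 = 100 + j0
Denominator: (j1288)^2 + 475(j1288) + 1416 = -1657528 + j611800
|N| = √(100² + 0²) ≈ 100, ∠N ≈ 0.00°
|D| = √(1657528² + 611800²) ≈ 1.7668e+06, ∠D ≈ 159.74°
∠G = 0.00° − 159.74° = -159.74°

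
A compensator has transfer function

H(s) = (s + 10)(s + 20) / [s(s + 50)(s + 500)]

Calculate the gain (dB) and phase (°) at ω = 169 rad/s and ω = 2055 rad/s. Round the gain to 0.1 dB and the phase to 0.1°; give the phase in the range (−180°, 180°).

ω = 169: -54.7 dB, -12.3°; ω = 2055: -66.5 dB, -75.8°

At s = jω = j169:
zero (s+10): 10 + j169 → |·| = √(10²+169²) = √28661 ≈ 169.3, ∠ = arctan(169/10) ≈ 86.61°
zero (s+20): 20 + j169 → |·| = √(20²+169²) = √28961 ≈ 170.18, ∠ = arctan(169/20) ≈ 83.25°
pole (s+50): 50 + j169 → |·| = √(50²+169²) = √31061 ≈ 176.24, ∠ = arctan(169/50) ≈ 73.52°
pole (s+500): 500 + j169 → |·| = √(500²+169²) = √278561 ≈ 527.79, ∠ = arctan(169/500) ≈ 18.68°
pole at origin: |s| = 169, ∠ = 90.00° (in denominator)
|H| = 1 · 28811 / 1.572e+07 ≈ 0.0018328
Gain = 20 log₁₀(0.0018328) ≈ -54.74 dB
∠H = 169.86° − 182.20° = -12.34°

At s = jω = j2055:
zero (s+10): 10 + j2055 → |·| = √(10²+2055²) = √4223125 ≈ 2055, ∠ = arctan(2055/10) ≈ 89.72°
zero (s+20): 20 + j2055 → |·| = √(20²+2055²) = √4223425 ≈ 2055.1, ∠ = arctan(2055/20) ≈ 89.44°
pole (s+50): 50 + j2055 → |·| = √(50²+2055²) = √4225525 ≈ 2055.6, ∠ = arctan(2055/50) ≈ 88.61°
pole (s+500): 500 + j2055 → |·| = √(500²+2055²) = √4473025 ≈ 2115, ∠ = arctan(2055/500) ≈ 76.33°
pole at origin: |s| = 2055, ∠ = 90.00° (in denominator)
|H| = 1 · 4.2232e+06 / 8.9343e+09 ≈ 0.0004727
Gain = 20 log₁₀(0.0004727) ≈ -66.51 dB
∠H = 179.16° − 254.94° = -75.78°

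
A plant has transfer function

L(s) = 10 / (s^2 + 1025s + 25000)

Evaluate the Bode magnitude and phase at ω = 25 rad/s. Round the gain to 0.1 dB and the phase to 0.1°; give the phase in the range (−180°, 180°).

Substitute s = j25:
Numerator: 10 = 10 + j0
Denominator: (j25)^2 + 1025(j25) + 25000 = 24375 + j25625
|N| = √(10² + 0²) ≈ 10, ∠N ≈ 0.00°
|D| = √(24375² + 25625²) ≈ 35366, ∠D ≈ 46.43°
|L| = 10 / 35366 ≈ 0.00028276
Gain = 20 log₁₀(0.00028276) ≈ -70.97 dB
∠L = 0.00° − 46.43° = -46.43°

-71.0 dB, -46.4°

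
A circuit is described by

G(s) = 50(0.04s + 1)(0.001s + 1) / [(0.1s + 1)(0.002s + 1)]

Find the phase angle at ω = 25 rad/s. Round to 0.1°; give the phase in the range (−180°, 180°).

-24.6°

At ω = 25 rad/s:
zero (1 + j25·0.04) = 1 + j1 → |·| ≈ 1.4142, ∠ ≈ 45.00°
zero (1 + j25·0.001) = 1 + j0.025 → |·| ≈ 1.0003, ∠ ≈ 1.43°
pole (1 + j25·0.1) = 1 + j2.5 → |·| ≈ 2.6926, ∠ ≈ 68.20°
pole (1 + j25·0.002) = 1 + j0.05 → |·| ≈ 1.0012, ∠ ≈ 2.86°
∠G = (45.00° + 1.43°) − (68.20° + 2.86°) = -24.63°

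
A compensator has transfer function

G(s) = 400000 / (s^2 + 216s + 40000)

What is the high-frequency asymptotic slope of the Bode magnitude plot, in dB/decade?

-40 dB/decade

Each pole contributes −20 dB/decade at high frequency; each zero contributes +20 dB/decade.
Net: 0 zero(s) − 2 pole(s) → -40 dB/decade.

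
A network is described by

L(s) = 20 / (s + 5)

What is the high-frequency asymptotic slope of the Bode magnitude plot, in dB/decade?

-20 dB/decade

Each pole contributes −20 dB/decade at high frequency; each zero contributes +20 dB/decade.
Net: 0 zero(s) − 1 pole(s) → -20 dB/decade.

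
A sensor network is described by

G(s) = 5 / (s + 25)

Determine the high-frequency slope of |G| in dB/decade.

Each pole contributes −20 dB/decade at high frequency; each zero contributes +20 dB/decade.
Net: 0 zero(s) − 1 pole(s) → -20 dB/decade.

-20 dB/decade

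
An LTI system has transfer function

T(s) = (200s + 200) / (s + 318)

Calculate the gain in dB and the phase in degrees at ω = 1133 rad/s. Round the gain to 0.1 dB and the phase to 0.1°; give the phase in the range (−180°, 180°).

Substitute s = j1133:
Numerator: 200(j1133) + 200 = 200 + j226600
Denominator: (j1133) + 318 = 318 + j1133
|N| = √(200² + 226600²) ≈ 2.266e+05, ∠N ≈ 89.95°
|D| = √(318² + 1133²) ≈ 1176.8, ∠D ≈ 74.32°
|T| = 2.266e+05 / 1176.8 ≈ 192.56
Gain = 20 log₁₀(192.56) ≈ 45.69 dB
∠T = 89.95° − 74.32° = 15.63°

45.7 dB, 15.6°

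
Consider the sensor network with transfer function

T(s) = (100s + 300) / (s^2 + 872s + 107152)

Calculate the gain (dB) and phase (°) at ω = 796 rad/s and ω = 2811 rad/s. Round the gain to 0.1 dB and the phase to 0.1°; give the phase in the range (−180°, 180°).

Substitute s = j796:
Numerator: 100(j796) + 300 = 300 + j79600
Denominator: (j796)^2 + 872(j796) + 107152 = -526464 + j694112
|N| = √(300² + 79600²) ≈ 79601, ∠N ≈ 89.78°
|D| = √(526464² + 694112²) ≈ 8.7118e+05, ∠D ≈ 127.18°
|T| = 79601 / 8.7118e+05 ≈ 0.091371
Gain = 20 log₁₀(0.091371) ≈ -20.78 dB
∠T = 89.78° − 127.18° = -37.40°

Substitute s = j2811:
Numerator: 100(j2811) + 300 = 300 + j281100
Denominator: (j2811)^2 + 872(j2811) + 107152 = -7794569 + j2451192
|N| = √(300² + 281100²) ≈ 2.811e+05, ∠N ≈ 89.94°
|D| = √(7794569² + 2451192²) ≈ 8.1709e+06, ∠D ≈ 162.54°
|T| = 2.811e+05 / 8.1709e+06 ≈ 0.034403
Gain = 20 log₁₀(0.034403) ≈ -29.27 dB
∠T = 89.94° − 162.54° = -72.60°

ω = 796: -20.8 dB, -37.4°; ω = 2811: -29.3 dB, -72.6°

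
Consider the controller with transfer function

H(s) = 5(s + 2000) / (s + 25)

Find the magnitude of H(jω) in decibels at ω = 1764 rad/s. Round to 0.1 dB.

At s = jω = j1764:
zero (s+2000): 2000 + j1764 → |·| = √(2000²+1764²) = √7111696 ≈ 2666.8, ∠ = arctan(1764/2000) ≈ 41.41°
pole (s+25): 25 + j1764 → |·| = √(25²+1764²) = √3112321 ≈ 1764.2, ∠ = arctan(1764/25) ≈ 89.19°
|H| = 5 · 2666.8 / 1764.2 ≈ 7.5581
Gain = 20 log₁₀(7.5581) ≈ 17.57 dB

17.6 dB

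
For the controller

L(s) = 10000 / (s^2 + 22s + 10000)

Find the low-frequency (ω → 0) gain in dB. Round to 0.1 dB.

0.0 dB

L(0) = 10000 / 10000 = 1
20 log₁₀(1) ≈ 0.00 dB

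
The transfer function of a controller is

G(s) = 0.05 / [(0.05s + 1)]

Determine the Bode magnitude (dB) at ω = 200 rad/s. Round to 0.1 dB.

-46.1 dB

At ω = 200 rad/s:
pole (1 + j200·0.05) = 1 + j10 → |·| ≈ 10.05, ∠ ≈ 84.29°
|G| = 0.05 · 1 / (10.05) ≈ 0.0049751
Gain = 20 log₁₀(0.0049751) ≈ -46.06 dB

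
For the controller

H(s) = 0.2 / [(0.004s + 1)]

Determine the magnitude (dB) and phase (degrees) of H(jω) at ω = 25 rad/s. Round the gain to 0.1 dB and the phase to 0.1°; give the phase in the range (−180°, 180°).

At ω = 25 rad/s:
pole (1 + j25·0.004) = 1 + j0.1 → |·| ≈ 1.005, ∠ ≈ 5.71°
|H| = 0.2 · 1 / (1.005) ≈ 0.199
Gain = 20 log₁₀(0.199) ≈ -14.02 dB
∠H = (0°) − (5.71°) = -5.71°

-14.0 dB, -5.7°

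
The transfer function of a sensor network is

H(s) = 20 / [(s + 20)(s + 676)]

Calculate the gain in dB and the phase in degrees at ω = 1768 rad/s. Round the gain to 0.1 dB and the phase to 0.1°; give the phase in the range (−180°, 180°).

-104.5 dB, -158.4°

At s = jω = j1768:
pole (s+20): 20 + j1768 → |·| = √(20²+1768²) = √3126224 ≈ 1768.1, ∠ = arctan(1768/20) ≈ 89.35°
pole (s+676): 676 + j1768 → |·| = √(676²+1768²) = √3582800 ≈ 1892.8, ∠ = arctan(1768/676) ≈ 69.08°
|H| = 20 / 3.3467e+06 ≈ 5.976e-06
Gain = 20 log₁₀(5.976e-06) ≈ -104.47 dB
∠H = 0.00° − 158.43° = -158.43°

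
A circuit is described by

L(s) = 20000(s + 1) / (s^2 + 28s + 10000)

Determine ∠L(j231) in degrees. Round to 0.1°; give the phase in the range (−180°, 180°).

At s = jω = j231:
zero (s+1): 1 + j231 → |·| = √(1²+231²) = √53362 ≈ 231, ∠ = arctan(231/1) ≈ 89.75°
quadratic: (j231)² + 28·j231 + 10000 = -43361 + j6468 → |·| ≈ 43841, ∠ ≈ 171.52°
∠L = 89.75° − 171.52° = -81.77°

-81.8°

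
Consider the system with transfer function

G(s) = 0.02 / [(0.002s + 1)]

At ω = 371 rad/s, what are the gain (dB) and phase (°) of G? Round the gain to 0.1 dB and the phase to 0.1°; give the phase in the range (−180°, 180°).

-35.9 dB, -36.6°

At ω = 371 rad/s:
pole (1 + j371·0.002) = 1 + j0.742 → |·| ≈ 1.2452, ∠ ≈ 36.58°
|G| = 0.02 · 1 / (1.2452) ≈ 0.016062
Gain = 20 log₁₀(0.016062) ≈ -35.88 dB
∠G = (0°) − (36.58°) = -36.58°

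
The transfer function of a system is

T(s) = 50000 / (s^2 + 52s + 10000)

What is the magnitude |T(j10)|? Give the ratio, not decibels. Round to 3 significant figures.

5.04

At s = jω = j10:
quadratic: (j10)² + 52·j10 + 10000 = 9900 + j520 → |·| ≈ 9913.6, ∠ ≈ 3.01°
|T| = 50000 / 9913.6 ≈ 5.0436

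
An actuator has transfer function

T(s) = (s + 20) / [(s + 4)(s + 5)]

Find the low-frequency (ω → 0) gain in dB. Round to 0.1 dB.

T(0) = 1·20 / (4·5) = 1
20 log₁₀(1) ≈ 0.00 dB

0.0 dB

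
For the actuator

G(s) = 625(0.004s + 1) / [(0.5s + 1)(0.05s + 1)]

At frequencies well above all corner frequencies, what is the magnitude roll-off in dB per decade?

Each pole contributes −20 dB/decade at high frequency; each zero contributes +20 dB/decade.
Net: 1 zero(s) − 2 pole(s) → -20 dB/decade.

-20 dB/decade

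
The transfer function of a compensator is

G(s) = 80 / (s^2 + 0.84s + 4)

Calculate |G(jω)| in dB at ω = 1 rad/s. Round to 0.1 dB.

28.2 dB

At s = jω = j1:
quadratic: (j1)² + 0.84·j1 + 4 = 3 + j0.84 → |·| ≈ 3.1154, ∠ ≈ 15.64°
|G| = 80 / 3.1154 ≈ 25.679
Gain = 20 log₁₀(25.679) ≈ 28.19 dB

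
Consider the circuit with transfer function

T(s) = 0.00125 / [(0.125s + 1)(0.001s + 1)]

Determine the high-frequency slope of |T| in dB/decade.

Each pole contributes −20 dB/decade at high frequency; each zero contributes +20 dB/decade.
Net: 0 zero(s) − 2 pole(s) → -40 dB/decade.

-40 dB/decade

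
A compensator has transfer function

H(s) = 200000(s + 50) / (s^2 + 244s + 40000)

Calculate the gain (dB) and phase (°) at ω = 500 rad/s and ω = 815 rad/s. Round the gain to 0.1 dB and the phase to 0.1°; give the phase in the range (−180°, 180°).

At s = jω = j500:
zero (s+50): 50 + j500 → |·| = √(50²+500²) = √252500 ≈ 502.49, ∠ = arctan(500/50) ≈ 84.29°
quadratic: (j500)² + 244·j500 + 40000 = -210000 + j122000 → |·| ≈ 2.4287e+05, ∠ ≈ 149.85°
|H| = 200000 · 502.49 / 2.4287e+05 ≈ 413.79
Gain = 20 log₁₀(413.79) ≈ 52.34 dB
∠H = 84.29° − 149.85° = -65.56°

At s = jω = j815:
zero (s+50): 50 + j815 → |·| = √(50²+815²) = √666725 ≈ 816.53, ∠ = arctan(815/50) ≈ 86.49°
quadratic: (j815)² + 244·j815 + 40000 = -624225 + j198860 → |·| ≈ 6.5514e+05, ∠ ≈ 162.33°
|H| = 200000 · 816.53 / 6.5514e+05 ≈ 249.27
Gain = 20 log₁₀(249.27) ≈ 47.93 dB
∠H = 86.49° − 162.33° = -75.84°

ω = 500: 52.3 dB, -65.6°; ω = 815: 47.9 dB, -75.8°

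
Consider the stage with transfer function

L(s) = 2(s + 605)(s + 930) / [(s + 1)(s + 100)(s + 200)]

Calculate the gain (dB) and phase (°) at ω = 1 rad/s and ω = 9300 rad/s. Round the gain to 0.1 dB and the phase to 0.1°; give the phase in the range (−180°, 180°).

At s = jω = j1:
zero (s+605): 605 + j1 → |·| = √(605²+1²) = √366026 ≈ 605, ∠ = arctan(1/605) ≈ 0.09°
zero (s+930): 930 + j1 → |·| = √(930²+1²) = √864901 ≈ 930, ∠ = arctan(1/930) ≈ 0.06°
pole (s+1): 1 + j1 → |·| = √(1²+1²) = √2 ≈ 1.4142, ∠ = arctan(1/1) ≈ 45.00°
pole (s+100): 100 + j1 → |·| = √(100²+1²) = √10001 ≈ 100, ∠ = arctan(1/100) ≈ 0.57°
pole (s+200): 200 + j1 → |·| = √(200²+1²) = √40001 ≈ 200, ∠ = arctan(1/200) ≈ 0.29°
|L| = 2 · 5.6265e+05 / 28284 ≈ 39.786
Gain = 20 log₁₀(39.786) ≈ 31.99 dB
∠L = 0.15° − 45.86° = -45.71°

At s = jω = j9300:
zero (s+605): 605 + j9300 → |·| = √(605²+9300²) = √86856025 ≈ 9319.7, ∠ = arctan(9300/605) ≈ 86.28°
zero (s+930): 930 + j9300 → |·| = √(930²+9300²) = √87354900 ≈ 9346.4, ∠ = arctan(9300/930) ≈ 84.29°
pole (s+1): 1 + j9300 → |·| = √(1²+9300²) = √86490001 ≈ 9300, ∠ = arctan(9300/1) ≈ 89.99°
pole (s+100): 100 + j9300 → |·| = √(100²+9300²) = √86500000 ≈ 9300.5, ∠ = arctan(9300/100) ≈ 89.38°
pole (s+200): 200 + j9300 → |·| = √(200²+9300²) = √86530000 ≈ 9302.2, ∠ = arctan(9300/200) ≈ 88.77°
|L| = 2 · 8.7106e+07 / 8.0459e+11 ≈ 0.00021652
Gain = 20 log₁₀(0.00021652) ≈ -73.29 dB
∠L = 170.57° − 268.14° = -97.57°

ω = 1: 32.0 dB, -45.7°; ω = 9300: -73.3 dB, -97.6°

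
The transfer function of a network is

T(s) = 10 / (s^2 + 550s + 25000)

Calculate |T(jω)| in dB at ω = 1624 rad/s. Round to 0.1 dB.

Substitute s = j1624:
Numerator: 10 = 10 + j0
Denominator: (j1624)^2 + 550(j1624) + 25000 = -2612376 + j893200
|N| = √(10² + 0²) ≈ 10, ∠N ≈ 0.00°
|D| = √(2612376² + 893200²) ≈ 2.7609e+06, ∠D ≈ 161.12°
|T| = 10 / 2.7609e+06 ≈ 3.622e-06
Gain = 20 log₁₀(3.622e-06) ≈ -108.82 dB

-108.8 dB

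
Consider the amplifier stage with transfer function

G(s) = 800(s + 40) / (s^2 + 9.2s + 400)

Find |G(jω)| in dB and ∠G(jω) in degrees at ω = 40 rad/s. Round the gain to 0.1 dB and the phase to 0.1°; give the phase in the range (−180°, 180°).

At s = jω = j40:
zero (s+40): 40 + j40 → |·| = √(40²+40²) = √3200 ≈ 56.569, ∠ = arctan(40/40) ≈ 45.00°
quadratic: (j40)² + 9.2·j40 + 400 = -1200 + j368 → |·| ≈ 1255.2, ∠ ≈ 162.95°
|G| = 800 · 56.569 / 1255.2 ≈ 36.054
Gain = 20 log₁₀(36.054) ≈ 31.14 dB
∠G = 45.00° − 162.95° = -117.95°

31.1 dB, -118.0°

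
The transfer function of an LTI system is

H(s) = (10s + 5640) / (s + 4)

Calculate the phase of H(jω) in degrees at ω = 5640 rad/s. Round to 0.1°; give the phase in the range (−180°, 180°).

Substitute s = j5640:
Numerator: 10(j5640) + 5640 = 5640 + j56400
Denominator: (j5640) + 4 = 4 + j5640
|N| = √(5640² + 56400²) ≈ 56681, ∠N ≈ 84.29°
|D| = √(4² + 5640²) ≈ 5640, ∠D ≈ 89.96°
∠H = 84.29° − 89.96° = -5.67°

-5.7°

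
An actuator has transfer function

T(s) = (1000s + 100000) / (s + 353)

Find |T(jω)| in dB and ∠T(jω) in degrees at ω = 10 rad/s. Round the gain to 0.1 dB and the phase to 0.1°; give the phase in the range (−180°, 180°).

49.1 dB, 4.1°

Substitute s = j10:
Numerator: 1000(j10) + 100000 = 100000 + j10000
Denominator: (j10) + 353 = 353 + j10
|N| = √(100000² + 10000²) ≈ 1.005e+05, ∠N ≈ 5.71°
|D| = √(353² + 10²) ≈ 353.14, ∠D ≈ 1.62°
|T| = 1.005e+05 / 353.14 ≈ 284.59
Gain = 20 log₁₀(284.59) ≈ 49.08 dB
∠T = 5.71° − 1.62° = 4.09°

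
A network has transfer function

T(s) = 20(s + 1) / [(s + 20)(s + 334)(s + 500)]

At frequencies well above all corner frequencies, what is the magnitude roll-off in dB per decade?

-40 dB/decade

Each pole contributes −20 dB/decade at high frequency; each zero contributes +20 dB/decade.
Net: 1 zero(s) − 3 pole(s) → -40 dB/decade.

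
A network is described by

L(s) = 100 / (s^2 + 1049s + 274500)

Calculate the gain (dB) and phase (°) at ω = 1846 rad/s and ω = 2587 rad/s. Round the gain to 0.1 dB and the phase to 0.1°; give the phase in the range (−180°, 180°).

Substitute s = j1846:
Numerator: 100 = 100 + j0
Denominator: (j1846)^2 + 1049(j1846) + 274500 = -3133216 + j1936454
|N| = √(100² + 0²) ≈ 100, ∠N ≈ 0.00°
|D| = √(3133216² + 1936454²) ≈ 3.6833e+06, ∠D ≈ 148.28°
|L| = 100 / 3.6833e+06 ≈ 2.715e-05
Gain = 20 log₁₀(2.715e-05) ≈ -91.32 dB
∠L = 0.00° − 148.28° = -148.28°

Substitute s = j2587:
Numerator: 100 = 100 + j0
Denominator: (j2587)^2 + 1049(j2587) + 274500 = -6418069 + j2713763
|N| = √(100² + 0²) ≈ 100, ∠N ≈ 0.00°
|D| = √(6418069² + 2713763²) ≈ 6.9682e+06, ∠D ≈ 157.08°
|L| = 100 / 6.9682e+06 ≈ 1.4351e-05
Gain = 20 log₁₀(1.4351e-05) ≈ -96.86 dB
∠L = 0.00° − 157.08° = -157.08°

ω = 1846: -91.3 dB, -148.3°; ω = 2587: -96.9 dB, -157.1°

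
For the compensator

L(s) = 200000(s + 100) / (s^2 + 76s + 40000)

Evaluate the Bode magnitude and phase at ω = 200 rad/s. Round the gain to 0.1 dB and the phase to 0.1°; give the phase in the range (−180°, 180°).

69.4 dB, -26.6°

At s = jω = j200:
zero (s+100): 100 + j200 → |·| = √(100²+200²) = √50000 ≈ 223.61, ∠ = arctan(200/100) ≈ 63.43°
quadratic: (j200)² + 76·j200 + 40000 = 0 + j15200 → |·| ≈ 15200, ∠ ≈ 90.00°
|L| = 200000 · 223.61 / 15200 ≈ 2942.2
Gain = 20 log₁₀(2942.2) ≈ 69.37 dB
∠L = 63.43° − 90.00° = -26.57°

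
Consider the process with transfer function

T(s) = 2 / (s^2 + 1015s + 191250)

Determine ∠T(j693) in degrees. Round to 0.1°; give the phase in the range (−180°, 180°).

Substitute s = j693:
Numerator: 2 = 2 + j0
Denominator: (j693)^2 + 1015(j693) + 191250 = -288999 + j703395
|N| = √(2² + 0²) ≈ 2, ∠N ≈ 0.00°
|D| = √(288999² + 703395²) ≈ 7.6045e+05, ∠D ≈ 112.34°
∠T = 0.00° − 112.34° = -112.34°

-112.3°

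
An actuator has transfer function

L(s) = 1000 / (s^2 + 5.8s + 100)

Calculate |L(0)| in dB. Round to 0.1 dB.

20.0 dB

L(0) = 1000 / 100 = 10
20 log₁₀(10) ≈ 20.00 dB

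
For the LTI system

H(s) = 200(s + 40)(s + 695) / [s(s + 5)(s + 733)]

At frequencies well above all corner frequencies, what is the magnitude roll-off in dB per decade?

Each pole contributes −20 dB/decade at high frequency; each zero contributes +20 dB/decade.
Net: 2 zero(s) − 3 pole(s) → -20 dB/decade.

-20 dB/decade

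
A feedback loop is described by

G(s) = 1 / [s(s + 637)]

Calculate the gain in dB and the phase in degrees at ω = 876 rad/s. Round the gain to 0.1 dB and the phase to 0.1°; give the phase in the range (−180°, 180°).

At s = jω = j876:
pole (s+637): 637 + j876 → |·| = √(637²+876²) = √1173145 ≈ 1083.1, ∠ = arctan(876/637) ≈ 53.98°
pole at origin: |s| = 876, ∠ = 90.00° (in denominator)
|G| = 1 / 9.488e+05 ≈ 1.054e-06
Gain = 20 log₁₀(1.054e-06) ≈ -119.54 dB
∠G = 0.00° − 143.98° = -143.98°

-119.5 dB, -144.0°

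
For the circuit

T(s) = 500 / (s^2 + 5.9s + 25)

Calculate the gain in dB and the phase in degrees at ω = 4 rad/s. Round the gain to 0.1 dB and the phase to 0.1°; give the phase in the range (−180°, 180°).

At s = jω = j4:
quadratic: (j4)² + 5.9·j4 + 25 = 9 + j23.6 → |·| ≈ 25.258, ∠ ≈ 69.13°
|T| = 500 / 25.258 ≈ 19.796
Gain = 20 log₁₀(19.796) ≈ 25.93 dB
∠T = 0.00° − 69.13° = -69.13°

25.9 dB, -69.1°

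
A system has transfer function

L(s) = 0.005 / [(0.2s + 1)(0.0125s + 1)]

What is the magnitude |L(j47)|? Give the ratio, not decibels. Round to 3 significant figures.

0.000456

At ω = 47 rad/s:
pole (1 + j47·0.2) = 1 + j9.4 → |·| ≈ 9.453, ∠ ≈ 83.93°
pole (1 + j47·0.0125) = 1 + j0.5875 → |·| ≈ 1.1598, ∠ ≈ 30.43°
|L| = 0.005 · 1 / (9.453 · 1.1598) ≈ 0.00045606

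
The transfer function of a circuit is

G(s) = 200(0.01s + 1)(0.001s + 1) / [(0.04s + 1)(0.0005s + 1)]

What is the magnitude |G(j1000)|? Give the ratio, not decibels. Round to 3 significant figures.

At ω = 1000 rad/s:
zero (1 + j1000·0.01) = 1 + j10 → |·| ≈ 10.05, ∠ ≈ 84.29°
zero (1 + j1000·0.001) = 1 + j1 → |·| ≈ 1.4142, ∠ ≈ 45.00°
pole (1 + j1000·0.04) = 1 + j40 → |·| ≈ 40.012, ∠ ≈ 88.57°
pole (1 + j1000·0.0005) = 1 + j0.5 → |·| ≈ 1.118, ∠ ≈ 26.57°
|G| = 200 · 10.05 · 1.4142 / (40.012 · 1.118) ≈ 63.544

63.5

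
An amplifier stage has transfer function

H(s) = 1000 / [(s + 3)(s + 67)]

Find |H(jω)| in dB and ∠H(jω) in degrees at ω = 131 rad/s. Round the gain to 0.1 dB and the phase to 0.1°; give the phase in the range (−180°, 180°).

At s = jω = j131:
pole (s+3): 3 + j131 → |·| = √(3²+131²) = √17170 ≈ 131.03, ∠ = arctan(131/3) ≈ 88.69°
pole (s+67): 67 + j131 → |·| = √(67²+131²) = √21650 ≈ 147.14, ∠ = arctan(131/67) ≈ 62.91°
|H| = 1000 / 19280 ≈ 0.051867
Gain = 20 log₁₀(0.051867) ≈ -25.70 dB
∠H = 0.00° − 151.60° = -151.60°

-25.7 dB, -151.6°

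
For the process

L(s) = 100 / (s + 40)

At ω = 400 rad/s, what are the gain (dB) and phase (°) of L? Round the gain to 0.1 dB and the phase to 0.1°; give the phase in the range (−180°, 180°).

-12.1 dB, -84.3°

At s = jω = j400:
pole (s+40): 40 + j400 → |·| = √(40²+400²) = √161600 ≈ 402, ∠ = arctan(400/40) ≈ 84.29°
|L| = 100 / 402 ≈ 0.24876
Gain = 20 log₁₀(0.24876) ≈ -12.08 dB
∠L = 0.00° − 84.29° = -84.29°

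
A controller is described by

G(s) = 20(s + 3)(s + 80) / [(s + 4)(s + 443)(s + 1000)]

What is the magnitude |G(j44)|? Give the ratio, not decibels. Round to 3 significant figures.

At s = jω = j44:
zero (s+3): 3 + j44 → |·| = √(3²+44²) = √1945 ≈ 44.102, ∠ = arctan(44/3) ≈ 86.10°
zero (s+80): 80 + j44 → |·| = √(80²+44²) = √8336 ≈ 91.302, ∠ = arctan(44/80) ≈ 28.81°
pole (s+4): 4 + j44 → |·| = √(4²+44²) = √1952 ≈ 44.181, ∠ = arctan(44/4) ≈ 84.81°
pole (s+443): 443 + j44 → |·| = √(443²+44²) = √198185 ≈ 445.18, ∠ = arctan(44/443) ≈ 5.67°
pole (s+1000): 1000 + j44 → |·| = √(1000²+44²) = √1001936 ≈ 1001, ∠ = arctan(44/1000) ≈ 2.52°
|G| = 20 · 4026.6 / 1.9688e+07 ≈ 0.0040904

0.00409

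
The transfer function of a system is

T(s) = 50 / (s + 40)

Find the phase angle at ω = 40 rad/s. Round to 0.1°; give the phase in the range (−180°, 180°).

At s = jω = j40:
pole (s+40): 40 + j40 → |·| = √(40²+40²) = √3200 ≈ 56.569, ∠ = arctan(40/40) ≈ 45.00°
∠T = 0.00° − 45.00° = -45.00°

-45.0°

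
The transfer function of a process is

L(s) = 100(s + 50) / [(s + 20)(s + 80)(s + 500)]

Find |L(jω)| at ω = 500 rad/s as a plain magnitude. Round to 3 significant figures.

At s = jω = j500:
zero (s+50): 50 + j500 → |·| = √(50²+500²) = √252500 ≈ 502.49, ∠ = arctan(500/50) ≈ 84.29°
pole (s+20): 20 + j500 → |·| = √(20²+500²) = √250400 ≈ 500.4, ∠ = arctan(500/20) ≈ 87.71°
pole (s+80): 80 + j500 → |·| = √(80²+500²) = √256400 ≈ 506.36, ∠ = arctan(500/80) ≈ 80.91°
pole (s+500): 500 + j500 → |·| = √(500²+500²) = √500000 ≈ 707.11, ∠ = arctan(500/500) ≈ 45.00°
|L| = 100 · 502.49 / 1.7917e+08 ≈ 0.00028045

0.000280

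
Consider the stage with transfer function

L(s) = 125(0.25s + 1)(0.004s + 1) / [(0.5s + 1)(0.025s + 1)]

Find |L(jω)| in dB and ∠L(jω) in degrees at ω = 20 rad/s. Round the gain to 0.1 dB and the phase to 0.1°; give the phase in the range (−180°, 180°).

At ω = 20 rad/s:
zero (1 + j20·0.25) = 1 + j5 → |·| ≈ 5.099, ∠ ≈ 78.69°
zero (1 + j20·0.004) = 1 + j0.08 → |·| ≈ 1.0032, ∠ ≈ 4.57°
pole (1 + j20·0.5) = 1 + j10 → |·| ≈ 10.05, ∠ ≈ 84.29°
pole (1 + j20·0.025) = 1 + j0.5 → |·| ≈ 1.118, ∠ ≈ 26.57°
|L| = 125 · 5.099 · 1.0032 / (10.05 · 1.118) ≈ 56.908
Gain = 20 log₁₀(56.908) ≈ 35.10 dB
∠L = (78.69° + 4.57°) − (84.29° + 26.57°) = -27.60°

35.1 dB, -27.6°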